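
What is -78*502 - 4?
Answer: -39160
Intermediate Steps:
-78*502 - 4 = -39156 - 4 = -39160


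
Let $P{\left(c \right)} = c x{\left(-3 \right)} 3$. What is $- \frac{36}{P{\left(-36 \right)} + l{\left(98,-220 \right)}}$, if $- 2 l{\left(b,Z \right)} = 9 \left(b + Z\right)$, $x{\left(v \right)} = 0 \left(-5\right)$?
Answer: $- \frac{4}{61} \approx -0.065574$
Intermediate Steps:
$x{\left(v \right)} = 0$
$P{\left(c \right)} = 0$ ($P{\left(c \right)} = c 0 \cdot 3 = 0 \cdot 3 = 0$)
$l{\left(b,Z \right)} = - \frac{9 Z}{2} - \frac{9 b}{2}$ ($l{\left(b,Z \right)} = - \frac{9 \left(b + Z\right)}{2} = - \frac{9 \left(Z + b\right)}{2} = - \frac{9 Z + 9 b}{2} = - \frac{9 Z}{2} - \frac{9 b}{2}$)
$- \frac{36}{P{\left(-36 \right)} + l{\left(98,-220 \right)}} = - \frac{36}{0 - -549} = - \frac{36}{0 + \left(990 - 441\right)} = - \frac{36}{0 + 549} = - \frac{36}{549} = \left(-36\right) \frac{1}{549} = - \frac{4}{61}$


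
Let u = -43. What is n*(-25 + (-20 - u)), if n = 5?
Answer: -10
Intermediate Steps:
n*(-25 + (-20 - u)) = 5*(-25 + (-20 - 1*(-43))) = 5*(-25 + (-20 + 43)) = 5*(-25 + 23) = 5*(-2) = -10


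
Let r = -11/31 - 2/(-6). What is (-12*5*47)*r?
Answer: 1880/31 ≈ 60.645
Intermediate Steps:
r = -2/93 (r = -11*1/31 - 2*(-⅙) = -11/31 + ⅓ = -2/93 ≈ -0.021505)
(-12*5*47)*r = (-12*5*47)*(-2/93) = -60*47*(-2/93) = -2820*(-2/93) = 1880/31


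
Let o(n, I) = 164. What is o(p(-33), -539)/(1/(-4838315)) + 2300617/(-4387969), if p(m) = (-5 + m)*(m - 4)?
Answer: -3481781704387157/4387969 ≈ -7.9348e+8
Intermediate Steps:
p(m) = (-5 + m)*(-4 + m)
o(p(-33), -539)/(1/(-4838315)) + 2300617/(-4387969) = 164/(1/(-4838315)) + 2300617/(-4387969) = 164/(-1/4838315) + 2300617*(-1/4387969) = 164*(-4838315) - 2300617/4387969 = -793483660 - 2300617/4387969 = -3481781704387157/4387969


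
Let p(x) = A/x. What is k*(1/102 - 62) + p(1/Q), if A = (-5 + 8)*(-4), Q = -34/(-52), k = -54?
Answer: 738057/221 ≈ 3339.6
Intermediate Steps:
Q = 17/26 (Q = -34*(-1/52) = 17/26 ≈ 0.65385)
A = -12 (A = 3*(-4) = -12)
p(x) = -12/x
k*(1/102 - 62) + p(1/Q) = -54*(1/102 - 62) - 12/(1/(17/26)) = -54*(1/102 - 62) - 12/26/17 = -54*(-6323/102) - 12*17/26 = 56907/17 - 102/13 = 738057/221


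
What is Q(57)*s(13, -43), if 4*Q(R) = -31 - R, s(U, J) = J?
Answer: 946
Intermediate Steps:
Q(R) = -31/4 - R/4 (Q(R) = (-31 - R)/4 = -31/4 - R/4)
Q(57)*s(13, -43) = (-31/4 - 1/4*57)*(-43) = (-31/4 - 57/4)*(-43) = -22*(-43) = 946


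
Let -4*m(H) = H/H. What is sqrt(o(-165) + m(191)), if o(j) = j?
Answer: I*sqrt(661)/2 ≈ 12.855*I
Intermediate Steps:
m(H) = -1/4 (m(H) = -H/(4*H) = -1/4*1 = -1/4)
sqrt(o(-165) + m(191)) = sqrt(-165 - 1/4) = sqrt(-661/4) = I*sqrt(661)/2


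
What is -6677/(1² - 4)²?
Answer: -6677/9 ≈ -741.89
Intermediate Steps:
-6677/(1² - 4)² = -6677/(1 - 4)² = -6677/((-3)²) = -6677/9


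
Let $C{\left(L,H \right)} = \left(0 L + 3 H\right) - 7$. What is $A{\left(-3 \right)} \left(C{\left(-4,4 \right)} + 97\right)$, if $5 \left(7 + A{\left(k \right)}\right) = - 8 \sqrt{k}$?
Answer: $-714 - \frac{816 i \sqrt{3}}{5} \approx -714.0 - 282.67 i$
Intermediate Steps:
$A{\left(k \right)} = -7 - \frac{8 \sqrt{k}}{5}$ ($A{\left(k \right)} = -7 + \frac{\left(-8\right) \sqrt{k}}{5} = -7 - \frac{8 \sqrt{k}}{5}$)
$C{\left(L,H \right)} = -7 + 3 H$ ($C{\left(L,H \right)} = \left(0 + 3 H\right) - 7 = 3 H - 7 = -7 + 3 H$)
$A{\left(-3 \right)} \left(C{\left(-4,4 \right)} + 97\right) = \left(-7 - \frac{8 \sqrt{-3}}{5}\right) \left(\left(-7 + 3 \cdot 4\right) + 97\right) = \left(-7 - \frac{8 i \sqrt{3}}{5}\right) \left(\left(-7 + 12\right) + 97\right) = \left(-7 - \frac{8 i \sqrt{3}}{5}\right) \left(5 + 97\right) = \left(-7 - \frac{8 i \sqrt{3}}{5}\right) 102 = -714 - \frac{816 i \sqrt{3}}{5}$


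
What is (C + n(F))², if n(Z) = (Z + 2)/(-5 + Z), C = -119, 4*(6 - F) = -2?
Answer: 115600/9 ≈ 12844.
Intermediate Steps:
F = 13/2 (F = 6 - ¼*(-2) = 6 + ½ = 13/2 ≈ 6.5000)
n(Z) = (2 + Z)/(-5 + Z)
(C + n(F))² = (-119 + (2 + 13/2)/(-5 + 13/2))² = (-119 + (17/2)/(3/2))² = (-119 + (⅔)*(17/2))² = (-119 + 17/3)² = (-340/3)² = 115600/9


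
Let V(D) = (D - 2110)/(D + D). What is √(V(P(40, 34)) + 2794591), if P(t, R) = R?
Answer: 2*√201906994/17 ≈ 1671.7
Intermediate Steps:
V(D) = (-2110 + D)/(2*D) (V(D) = (-2110 + D)/((2*D)) = (-2110 + D)*(1/(2*D)) = (-2110 + D)/(2*D))
√(V(P(40, 34)) + 2794591) = √((½)*(-2110 + 34)/34 + 2794591) = √((½)*(1/34)*(-2076) + 2794591) = √(-519/17 + 2794591) = √(47507528/17) = 2*√201906994/17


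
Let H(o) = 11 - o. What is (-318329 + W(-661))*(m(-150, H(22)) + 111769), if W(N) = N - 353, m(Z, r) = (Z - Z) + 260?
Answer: -35775676947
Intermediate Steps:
m(Z, r) = 260 (m(Z, r) = 0 + 260 = 260)
W(N) = -353 + N
(-318329 + W(-661))*(m(-150, H(22)) + 111769) = (-318329 + (-353 - 661))*(260 + 111769) = (-318329 - 1014)*112029 = -319343*112029 = -35775676947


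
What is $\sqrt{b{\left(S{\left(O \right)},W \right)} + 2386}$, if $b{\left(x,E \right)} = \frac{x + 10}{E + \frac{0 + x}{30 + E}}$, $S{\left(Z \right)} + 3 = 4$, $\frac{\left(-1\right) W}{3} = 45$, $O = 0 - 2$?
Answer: $\frac{\sqrt{29966983966}}{3544} \approx 48.846$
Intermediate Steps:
$O = -2$
$W = -135$ ($W = \left(-3\right) 45 = -135$)
$S{\left(Z \right)} = 1$ ($S{\left(Z \right)} = -3 + 4 = 1$)
$b{\left(x,E \right)} = \frac{10 + x}{E + \frac{x}{30 + E}}$
$\sqrt{b{\left(S{\left(O \right)},W \right)} + 2386} = \sqrt{\frac{300 + 10 \left(-135\right) + 30 \cdot 1 - 135}{1 + \left(-135\right)^{2} + 30 \left(-135\right)} + 2386} = \sqrt{\frac{300 - 1350 + 30 - 135}{1 + 18225 - 4050} + 2386} = \sqrt{\frac{1}{14176} \left(-1155\right) + 2386} = \sqrt{- \frac{1155}{14176} + 2386} = \sqrt{\frac{33822781}{14176}} = \frac{\sqrt{29966983966}}{3544}$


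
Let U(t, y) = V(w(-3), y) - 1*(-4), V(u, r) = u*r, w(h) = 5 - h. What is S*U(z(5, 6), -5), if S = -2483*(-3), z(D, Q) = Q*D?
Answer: -268164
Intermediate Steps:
V(u, r) = r*u
z(D, Q) = D*Q
S = 7449
U(t, y) = 4 + 8*y (U(t, y) = y*(5 - 1*(-3)) - 1*(-4) = y*(5 + 3) + 4 = y*8 + 4 = 8*y + 4 = 4 + 8*y)
S*U(z(5, 6), -5) = 7449*(4 + 8*(-5)) = 7449*(4 - 40) = 7449*(-36) = -268164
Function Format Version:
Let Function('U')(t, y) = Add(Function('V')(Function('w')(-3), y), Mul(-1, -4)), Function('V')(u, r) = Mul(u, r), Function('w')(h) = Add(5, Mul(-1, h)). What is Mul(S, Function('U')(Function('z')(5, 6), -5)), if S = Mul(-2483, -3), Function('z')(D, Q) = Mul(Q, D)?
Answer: -268164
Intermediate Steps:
Function('V')(u, r) = Mul(r, u)
Function('z')(D, Q) = Mul(D, Q)
S = 7449
Function('U')(t, y) = Add(4, Mul(8, y)) (Function('U')(t, y) = Add(Mul(y, Add(5, Mul(-1, -3))), Mul(-1, -4)) = Add(Mul(y, Add(5, 3)), 4) = Add(Mul(y, 8), 4) = Add(Mul(8, y), 4) = Add(4, Mul(8, y)))
Mul(S, Function('U')(Function('z')(5, 6), -5)) = Mul(7449, Add(4, Mul(8, -5))) = Mul(7449, Add(4, -40)) = Mul(7449, -36) = -268164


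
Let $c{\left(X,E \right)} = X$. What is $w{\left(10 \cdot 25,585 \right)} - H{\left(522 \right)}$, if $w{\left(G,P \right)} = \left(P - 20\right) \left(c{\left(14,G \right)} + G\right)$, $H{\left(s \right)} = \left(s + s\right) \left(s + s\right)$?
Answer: $-940776$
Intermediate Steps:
$H{\left(s \right)} = 4 s^{2}$ ($H{\left(s \right)} = 2 s 2 s = 4 s^{2}$)
$w{\left(G,P \right)} = \left(-20 + P\right) \left(14 + G\right)$ ($w{\left(G,P \right)} = \left(P - 20\right) \left(14 + G\right) = \left(-20 + P\right) \left(14 + G\right)$)
$w{\left(10 \cdot 25,585 \right)} - H{\left(522 \right)} = \left(-280 - 20 \cdot 10 \cdot 25 + 14 \cdot 585 + 10 \cdot 25 \cdot 585\right) - 4 \cdot 522^{2} = \left(-280 - 5000 + 8190 + 250 \cdot 585\right) - 4 \cdot 272484 = \left(-280 - 5000 + 8190 + 146250\right) - 1089936 = 149160 - 1089936 = -940776$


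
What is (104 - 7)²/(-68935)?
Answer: -9409/68935 ≈ -0.13649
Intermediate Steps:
(104 - 7)²/(-68935) = 97²*(-1/68935) = 9409*(-1/68935) = -9409/68935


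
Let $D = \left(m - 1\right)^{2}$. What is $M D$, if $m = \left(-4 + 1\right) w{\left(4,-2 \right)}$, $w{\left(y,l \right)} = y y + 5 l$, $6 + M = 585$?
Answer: $209019$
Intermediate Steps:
$M = 579$ ($M = -6 + 585 = 579$)
$w{\left(y,l \right)} = y^{2} + 5 l$
$m = -18$ ($m = \left(-4 + 1\right) \left(4^{2} + 5 \left(-2\right)\right) = - 3 \left(16 - 10\right) = \left(-3\right) 6 = -18$)
$D = 361$ ($D = \left(-18 - 1\right)^{2} = \left(-19\right)^{2} = 361$)
$M D = 579 \cdot 361 = 209019$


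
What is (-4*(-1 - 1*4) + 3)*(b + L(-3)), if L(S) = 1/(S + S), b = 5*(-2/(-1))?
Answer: 1357/6 ≈ 226.17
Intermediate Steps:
b = 10 (b = 5*(-2*(-1)) = 5*2 = 10)
L(S) = 1/(2*S)
(-4*(-1 - 1*4) + 3)*(b + L(-3)) = (-4*(-1 - 1*4) + 3)*(10 + (½)/(-3)) = (-4*(-1 - 4) + 3)*(10 + (½)*(-⅓)) = (-4*(-5) + 3)*(10 - ⅙) = (20 + 3)*(59/6) = 23*(59/6) = 1357/6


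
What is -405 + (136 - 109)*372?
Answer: 9639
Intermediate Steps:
-405 + (136 - 109)*372 = -405 + 27*372 = -405 + 10044 = 9639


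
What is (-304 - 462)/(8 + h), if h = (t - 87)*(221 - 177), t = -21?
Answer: 383/2372 ≈ 0.16147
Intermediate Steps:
h = -4752 (h = (-21 - 87)*(221 - 177) = -108*44 = -4752)
(-304 - 462)/(8 + h) = (-304 - 462)/(8 - 4752) = -766/(-4744) = -766*(-1/4744) = 383/2372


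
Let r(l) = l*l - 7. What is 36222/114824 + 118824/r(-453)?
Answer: 5269168455/5890528612 ≈ 0.89452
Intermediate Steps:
r(l) = -7 + l² (r(l) = l² - 7 = -7 + l²)
36222/114824 + 118824/r(-453) = 36222/114824 + 118824/(-7 + (-453)²) = 36222*(1/114824) + 118824/(-7 + 205209) = 18111/57412 + 118824/205202 = 18111/57412 + 118824*(1/205202) = 18111/57412 + 59412/102601 = 5269168455/5890528612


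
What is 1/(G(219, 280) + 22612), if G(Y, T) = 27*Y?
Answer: 1/28525 ≈ 3.5057e-5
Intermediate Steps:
1/(G(219, 280) + 22612) = 1/(27*219 + 22612) = 1/(5913 + 22612) = 1/28525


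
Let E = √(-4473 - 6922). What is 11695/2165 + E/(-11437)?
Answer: 2339/433 - I*√11395/11437 ≈ 5.4018 - 0.0093335*I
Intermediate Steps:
E = I*√11395 (E = √(-11395) = I*√11395 ≈ 106.75*I)
11695/2165 + E/(-11437) = 11695/2165 + (I*√11395)/(-11437) = 11695*(1/2165) + (I*√11395)*(-1/11437) = 2339/433 - I*√11395/11437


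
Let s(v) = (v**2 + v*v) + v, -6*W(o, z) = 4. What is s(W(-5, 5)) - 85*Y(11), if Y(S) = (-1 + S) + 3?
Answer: -9943/9 ≈ -1104.8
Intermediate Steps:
W(o, z) = -2/3 (W(o, z) = -1/6*4 = -2/3)
Y(S) = 2 + S
s(v) = v + 2*v**2 (s(v) = (v**2 + v**2) + v = 2*v**2 + v = v + 2*v**2)
s(W(-5, 5)) - 85*Y(11) = -2*(1 + 2*(-2/3))/3 - 85*(2 + 11) = -2*(1 - 4/3)/3 - 85*13 = -2/3*(-1/3) - 1105 = 2/9 - 1105 = -9943/9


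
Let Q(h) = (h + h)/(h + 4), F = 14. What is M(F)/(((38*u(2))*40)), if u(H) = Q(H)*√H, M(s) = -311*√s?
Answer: -933*√7/3040 ≈ -0.81200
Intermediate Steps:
Q(h) = 2*h/(4 + h) (Q(h) = (2*h)/(4 + h) = 2*h/(4 + h))
u(H) = 2*H^(3/2)/(4 + H) (u(H) = (2*H/(4 + H))*√H = 2*H^(3/2)/(4 + H))
M(F)/(((38*u(2))*40)) = (-311*√14)/(((38*(2*2^(3/2)/(4 + 2)))*40)) = (-311*√14)/(((38*(2*(2*√2)/6))*40)) = (-311*√14)/(((38*(2*(2*√2)*(⅙)))*40)) = (-311*√14)/(((38*(2*√2/3))*40)) = (-311*√14)/(((76*√2/3)*40)) = (-311*√14)/((3040*√2/3)) = (-311*√14)*(3*√2/6080) = -933*√7/3040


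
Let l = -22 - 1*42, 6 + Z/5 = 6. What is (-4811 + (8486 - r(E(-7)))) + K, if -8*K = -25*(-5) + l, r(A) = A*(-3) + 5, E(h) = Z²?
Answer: 29299/8 ≈ 3662.4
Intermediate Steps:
Z = 0 (Z = -30 + 5*6 = -30 + 30 = 0)
l = -64 (l = -22 - 42 = -64)
E(h) = 0 (E(h) = 0² = 0)
r(A) = 5 - 3*A (r(A) = -3*A + 5 = 5 - 3*A)
K = -61/8 (K = -(-25*(-5) - 64)/8 = -(125 - 64)/8 = -⅛*61 = -61/8 ≈ -7.6250)
(-4811 + (8486 - r(E(-7)))) + K = (-4811 + (8486 - (5 - 3*0))) - 61/8 = (-4811 + (8486 - (5 + 0))) - 61/8 = (-4811 + (8486 - 1*5)) - 61/8 = (-4811 + (8486 - 5)) - 61/8 = (-4811 + 8481) - 61/8 = 3670 - 61/8 = 29299/8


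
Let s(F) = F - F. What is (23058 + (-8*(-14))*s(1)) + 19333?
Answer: 42391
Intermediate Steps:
s(F) = 0
(23058 + (-8*(-14))*s(1)) + 19333 = (23058 - 8*(-14)*0) + 19333 = (23058 + 112*0) + 19333 = (23058 + 0) + 19333 = 23058 + 19333 = 42391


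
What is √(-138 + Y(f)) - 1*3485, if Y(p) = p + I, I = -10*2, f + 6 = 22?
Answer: -3485 + I*√142 ≈ -3485.0 + 11.916*I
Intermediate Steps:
f = 16 (f = -6 + 22 = 16)
I = -20
Y(p) = -20 + p (Y(p) = p - 20 = -20 + p)
√(-138 + Y(f)) - 1*3485 = √(-138 + (-20 + 16)) - 1*3485 = √(-138 - 4) - 3485 = √(-142) - 3485 = I*√142 - 3485 = -3485 + I*√142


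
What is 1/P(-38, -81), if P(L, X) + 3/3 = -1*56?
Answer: -1/57 ≈ -0.017544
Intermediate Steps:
P(L, X) = -57 (P(L, X) = -1 - 1*56 = -1 - 56 = -57)
1/P(-38, -81) = 1/(-57) = -1/57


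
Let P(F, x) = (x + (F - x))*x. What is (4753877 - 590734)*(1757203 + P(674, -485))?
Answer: 5954597553759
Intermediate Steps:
P(F, x) = F*x
(4753877 - 590734)*(1757203 + P(674, -485)) = (4753877 - 590734)*(1757203 + 674*(-485)) = 4163143*(1757203 - 326890) = 4163143*1430313 = 5954597553759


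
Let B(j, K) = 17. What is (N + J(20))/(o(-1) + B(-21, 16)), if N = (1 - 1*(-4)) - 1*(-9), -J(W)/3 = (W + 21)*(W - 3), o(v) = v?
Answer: -2077/16 ≈ -129.81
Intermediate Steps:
J(W) = -3*(-3 + W)*(21 + W) (J(W) = -3*(W + 21)*(W - 3) = -3*(21 + W)*(-3 + W) = -3*(-3 + W)*(21 + W))
N = 14 (N = (1 + 4) + 9 = 5 + 9 = 14)
(N + J(20))/(o(-1) + B(-21, 16)) = (14 + (189 - 54*20 - 3*20**2))/(-1 + 17) = (14 + (189 - 1080 - 3*400))/16 = (14 + (189 - 1080 - 1200))*(1/16) = (14 - 2091)*(1/16) = -2077*1/16 = -2077/16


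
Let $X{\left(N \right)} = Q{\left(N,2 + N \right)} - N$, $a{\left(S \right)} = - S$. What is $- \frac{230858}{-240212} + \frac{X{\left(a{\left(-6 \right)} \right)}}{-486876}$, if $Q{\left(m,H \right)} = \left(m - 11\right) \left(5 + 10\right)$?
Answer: $\frac{9368223065}{9746121476} \approx 0.96123$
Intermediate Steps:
$Q{\left(m,H \right)} = -165 + 15 m$ ($Q{\left(m,H \right)} = \left(-11 + m\right) 15 = -165 + 15 m$)
$X{\left(N \right)} = -165 + 14 N$ ($X{\left(N \right)} = \left(-165 + 15 N\right) - N = -165 + 14 N$)
$- \frac{230858}{-240212} + \frac{X{\left(a{\left(-6 \right)} \right)}}{-486876} = - \frac{230858}{-240212} + \frac{-165 + 14 \left(\left(-1\right) \left(-6\right)\right)}{-486876} = \left(-230858\right) \left(- \frac{1}{240212}\right) + \left(-165 + 14 \cdot 6\right) \left(- \frac{1}{486876}\right) = \frac{115429}{120106} + \left(-165 + 84\right) \left(- \frac{1}{486876}\right) = \frac{115429}{120106} - - \frac{27}{162292} = \frac{115429}{120106} + \frac{27}{162292} = \frac{9368223065}{9746121476}$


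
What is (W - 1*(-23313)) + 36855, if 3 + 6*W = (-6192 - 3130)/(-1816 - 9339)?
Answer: 4027020097/66930 ≈ 60168.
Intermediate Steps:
W = -24143/66930 (W = -1/2 + ((-6192 - 3130)/(-1816 - 9339))/6 = -1/2 + (-9322/(-11155))/6 = -1/2 + (-9322*(-1/11155))/6 = -1/2 + (1/6)*(9322/11155) = -1/2 + 4661/33465 = -24143/66930 ≈ -0.36072)
(W - 1*(-23313)) + 36855 = (-24143/66930 - 1*(-23313)) + 36855 = (-24143/66930 + 23313) + 36855 = 1560314947/66930 + 36855 = 4027020097/66930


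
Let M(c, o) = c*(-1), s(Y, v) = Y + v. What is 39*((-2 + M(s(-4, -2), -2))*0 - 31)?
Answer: -1209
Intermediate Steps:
M(c, o) = -c
39*((-2 + M(s(-4, -2), -2))*0 - 31) = 39*((-2 - (-4 - 2))*0 - 31) = 39*((-2 - 1*(-6))*0 - 31) = 39*((-2 + 6)*0 - 31) = 39*(4*0 - 31) = 39*(0 - 31) = 39*(-31) = -1209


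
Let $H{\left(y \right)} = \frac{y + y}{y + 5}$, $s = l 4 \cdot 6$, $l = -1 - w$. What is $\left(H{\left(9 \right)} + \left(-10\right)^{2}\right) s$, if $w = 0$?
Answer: $- \frac{17016}{7} \approx -2430.9$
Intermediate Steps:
$l = -1$ ($l = -1 - 0 = -1 + 0 = -1$)
$s = -24$ ($s = \left(-1\right) 4 \cdot 6 = \left(-4\right) 6 = -24$)
$H{\left(y \right)} = \frac{2 y}{5 + y}$
$\left(H{\left(9 \right)} + \left(-10\right)^{2}\right) s = \left(2 \cdot 9 \frac{1}{5 + 9} + \left(-10\right)^{2}\right) \left(-24\right) = \left(2 \cdot 9 \cdot \frac{1}{14} + 100\right) \left(-24\right) = \left(\frac{9}{7} + 100\right) \left(-24\right) = \frac{709}{7} \left(-24\right) = - \frac{17016}{7}$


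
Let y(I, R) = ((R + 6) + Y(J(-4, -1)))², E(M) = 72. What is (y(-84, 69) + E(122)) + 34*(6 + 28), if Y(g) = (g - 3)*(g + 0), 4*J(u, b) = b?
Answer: 1785737/256 ≈ 6975.5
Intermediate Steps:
J(u, b) = b/4
Y(g) = g*(-3 + g) (Y(g) = (-3 + g)*g = g*(-3 + g))
y(I, R) = (109/16 + R)² (y(I, R) = ((R + 6) + ((¼)*(-1))*(-3 + (¼)*(-1)))² = ((6 + R) - (-3 - ¼)/4)² = ((6 + R) - ¼*(-13/4))² = ((6 + R) + 13/16)² = (109/16 + R)²)
(y(-84, 69) + E(122)) + 34*(6 + 28) = ((109 + 16*69)²/256 + 72) + 34*(6 + 28) = ((109 + 1104)²/256 + 72) + 34*34 = ((1/256)*1213² + 72) + 1156 = ((1/256)*1471369 + 72) + 1156 = (1471369/256 + 72) + 1156 = 1489801/256 + 1156 = 1785737/256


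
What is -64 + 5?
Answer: -59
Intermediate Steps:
-64 + 5 = -59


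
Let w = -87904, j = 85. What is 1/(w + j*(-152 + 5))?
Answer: -1/100399 ≈ -9.9603e-6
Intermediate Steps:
1/(w + j*(-152 + 5)) = 1/(-87904 + 85*(-152 + 5)) = 1/(-87904 + 85*(-147)) = 1/(-87904 - 12495) = 1/(-100399) = -1/100399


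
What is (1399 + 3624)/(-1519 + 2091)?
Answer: 5023/572 ≈ 8.7815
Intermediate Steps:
(1399 + 3624)/(-1519 + 2091) = 5023/572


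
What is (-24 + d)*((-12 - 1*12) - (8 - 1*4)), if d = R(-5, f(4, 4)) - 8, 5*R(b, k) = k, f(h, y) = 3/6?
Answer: 4466/5 ≈ 893.20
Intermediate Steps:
f(h, y) = ½ (f(h, y) = 3*(⅙) = ½)
R(b, k) = k/5
d = -79/10 (d = (⅕)*(½) - 8 = ⅒ - 8 = -79/10 ≈ -7.9000)
(-24 + d)*((-12 - 1*12) - (8 - 1*4)) = (-24 - 79/10)*((-12 - 1*12) - (8 - 1*4)) = -319*((-12 - 12) - (8 - 4))/10 = -319*(-24 - 1*4)/10 = -319*(-24 - 4)/10 = -319/10*(-28) = 4466/5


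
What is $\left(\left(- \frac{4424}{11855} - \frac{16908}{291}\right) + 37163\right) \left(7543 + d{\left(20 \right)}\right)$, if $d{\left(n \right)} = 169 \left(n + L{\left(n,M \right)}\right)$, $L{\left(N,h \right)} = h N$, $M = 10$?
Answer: $\frac{1908231594397331}{1149935} \approx 1.6594 \cdot 10^{9}$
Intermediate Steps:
$L{\left(N,h \right)} = N h$
$d{\left(n \right)} = 1859 n$ ($d{\left(n \right)} = 169 \left(n + n 10\right) = 169 \left(n + 10 n\right) = 169 \cdot 11 n = 1859 n$)
$\left(\left(- \frac{4424}{11855} - \frac{16908}{291}\right) + 37163\right) \left(7543 + d{\left(20 \right)}\right) = \left(\left(- \frac{4424}{11855} - \frac{16908}{291}\right) + 37163\right) \left(7543 + 1859 \cdot 20\right) = \left(\left(\left(-4424\right) \frac{1}{11855} - \frac{5636}{97}\right) + 37163\right) \left(7543 + 37180\right) = \left(\left(- \frac{4424}{11855} - \frac{5636}{97}\right) + 37163\right) 44723 = \left(- \frac{67243908}{1149935} + 37163\right) 44723 = \frac{42667790497}{1149935} \cdot 44723 = \frac{1908231594397331}{1149935}$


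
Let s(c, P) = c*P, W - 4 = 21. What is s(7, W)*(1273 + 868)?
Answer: 374675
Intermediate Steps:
W = 25 (W = 4 + 21 = 25)
s(c, P) = P*c
s(7, W)*(1273 + 868) = (25*7)*(1273 + 868) = 175*2141 = 374675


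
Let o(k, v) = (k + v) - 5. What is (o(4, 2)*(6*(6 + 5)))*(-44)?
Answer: -2904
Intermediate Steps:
o(k, v) = -5 + k + v
(o(4, 2)*(6*(6 + 5)))*(-44) = ((-5 + 4 + 2)*(6*(6 + 5)))*(-44) = (1*(6*11))*(-44) = (1*66)*(-44) = 66*(-44) = -2904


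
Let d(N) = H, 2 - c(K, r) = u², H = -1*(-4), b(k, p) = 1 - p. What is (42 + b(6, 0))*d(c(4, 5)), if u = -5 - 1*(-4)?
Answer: 172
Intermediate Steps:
u = -1 (u = -5 + 4 = -1)
H = 4
c(K, r) = 1 (c(K, r) = 2 - 1*(-1)² = 2 - 1*1 = 2 - 1 = 1)
d(N) = 4
(42 + b(6, 0))*d(c(4, 5)) = (42 + (1 - 1*0))*4 = (42 + (1 + 0))*4 = (42 + 1)*4 = 43*4 = 172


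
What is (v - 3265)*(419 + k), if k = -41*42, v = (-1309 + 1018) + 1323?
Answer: 2909599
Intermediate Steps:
v = 1032 (v = -291 + 1323 = 1032)
k = -1722
(v - 3265)*(419 + k) = (1032 - 3265)*(419 - 1722) = -2233*(-1303) = 2909599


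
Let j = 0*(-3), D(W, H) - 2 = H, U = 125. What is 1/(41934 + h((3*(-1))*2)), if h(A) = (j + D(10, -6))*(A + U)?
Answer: 1/41458 ≈ 2.4121e-5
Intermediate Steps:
D(W, H) = 2 + H
j = 0
h(A) = -500 - 4*A (h(A) = (0 + (2 - 6))*(A + 125) = (0 - 4)*(125 + A) = -4*(125 + A) = -500 - 4*A)
1/(41934 + h((3*(-1))*2)) = 1/(41934 + (-500 - 4*3*(-1)*2)) = 1/(41934 + (-500 - (-12)*2)) = 1/(41934 + (-500 - 4*(-6))) = 1/(41934 + (-500 + 24)) = 1/(41934 - 476) = 1/41458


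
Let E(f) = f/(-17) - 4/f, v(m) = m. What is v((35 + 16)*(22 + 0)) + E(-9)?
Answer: 171815/153 ≈ 1123.0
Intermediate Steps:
E(f) = -4/f - f/17 (E(f) = f*(-1/17) - 4/f = -f/17 - 4/f = -4/f - f/17)
v((35 + 16)*(22 + 0)) + E(-9) = (35 + 16)*(22 + 0) + (-4/(-9) - 1/17*(-9)) = 51*22 + (-4*(-1/9) + 9/17) = 1122 + (4/9 + 9/17) = 1122 + 149/153 = 171815/153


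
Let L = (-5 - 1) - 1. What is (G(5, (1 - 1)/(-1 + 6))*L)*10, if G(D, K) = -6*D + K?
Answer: 2100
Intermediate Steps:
L = -7 (L = -6 - 1 = -7)
G(D, K) = K - 6*D
(G(5, (1 - 1)/(-1 + 6))*L)*10 = (((1 - 1)/(-1 + 6) - 6*5)*(-7))*10 = ((0/5 - 30)*(-7))*10 = ((0*(⅕) - 30)*(-7))*10 = ((0 - 30)*(-7))*10 = -30*(-7)*10 = 210*10 = 2100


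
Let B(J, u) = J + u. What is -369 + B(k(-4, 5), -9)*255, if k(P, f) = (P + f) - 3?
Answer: -3174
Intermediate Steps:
k(P, f) = -3 + P + f
-369 + B(k(-4, 5), -9)*255 = -369 + ((-3 - 4 + 5) - 9)*255 = -369 + (-2 - 9)*255 = -369 - 11*255 = -369 - 2805 = -3174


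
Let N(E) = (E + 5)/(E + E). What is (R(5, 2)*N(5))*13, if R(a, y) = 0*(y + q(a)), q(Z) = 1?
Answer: 0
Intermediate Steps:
N(E) = (5 + E)/(2*E) (N(E) = (5 + E)/((2*E)) = (5 + E)*(1/(2*E)) = (5 + E)/(2*E))
R(a, y) = 0 (R(a, y) = 0*(y + 1) = 0*(1 + y) = 0)
(R(5, 2)*N(5))*13 = (0*((1/2)*(5 + 5)/5))*13 = (0*((1/2)*(1/5)*10))*13 = (0*1)*13 = 0*13 = 0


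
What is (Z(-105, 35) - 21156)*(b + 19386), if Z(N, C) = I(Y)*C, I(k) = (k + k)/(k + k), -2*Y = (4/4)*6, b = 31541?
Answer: -1075629167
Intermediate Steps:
Y = -3 (Y = -4/4*6/2 = -(¼)*4*6/2 = -6/2 = -½*6 = -3)
I(k) = 1 (I(k) = (2*k)/((2*k)) = (2*k)*(1/(2*k)) = 1)
Z(N, C) = C (Z(N, C) = 1*C = C)
(Z(-105, 35) - 21156)*(b + 19386) = (35 - 21156)*(31541 + 19386) = -21121*50927 = -1075629167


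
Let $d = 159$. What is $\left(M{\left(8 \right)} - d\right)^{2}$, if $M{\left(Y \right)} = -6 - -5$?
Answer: $25600$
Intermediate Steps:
$M{\left(Y \right)} = -1$ ($M{\left(Y \right)} = -6 + 5 = -1$)
$\left(M{\left(8 \right)} - d\right)^{2} = \left(-1 - 159\right)^{2} = \left(-160\right)^{2} = 25600$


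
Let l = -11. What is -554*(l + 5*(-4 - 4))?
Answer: 28254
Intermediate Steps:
-554*(l + 5*(-4 - 4)) = -554*(-11 + 5*(-4 - 4)) = -554*(-11 + 5*(-8)) = -554*(-11 - 40) = -554*(-51) = 28254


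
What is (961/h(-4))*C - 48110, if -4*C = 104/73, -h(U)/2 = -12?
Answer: -42156853/876 ≈ -48124.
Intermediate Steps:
h(U) = 24 (h(U) = -2*(-12) = 24)
C = -26/73 ≈ -0.35616
(961/h(-4))*C - 48110 = (961/24)*(-26/73) - 48110 = -12493/876 - 48110 = -42156853/876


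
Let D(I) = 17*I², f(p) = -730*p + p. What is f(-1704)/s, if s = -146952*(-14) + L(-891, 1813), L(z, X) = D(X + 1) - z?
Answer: 1242216/57998351 ≈ 0.021418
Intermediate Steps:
f(p) = -729*p
L(z, X) = -z + 17*(1 + X)² (L(z, X) = 17*(X + 1)² - z = 17*(1 + X)² - z = -z + 17*(1 + X)²)
s = 57998351 (s = -146952*(-14) + (-1*(-891) + 17*(1 + 1813)²) = 2057328 + (891 + 17*1814²) = 2057328 + (891 + 17*3290596) = 2057328 + (891 + 55940132) = 2057328 + 55941023 = 57998351)
f(-1704)/s = -729*(-1704)/57998351 = 1242216*(1/57998351) = 1242216/57998351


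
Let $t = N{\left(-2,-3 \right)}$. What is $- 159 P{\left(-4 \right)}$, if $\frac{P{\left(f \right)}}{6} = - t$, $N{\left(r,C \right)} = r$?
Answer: $-1908$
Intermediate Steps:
$t = -2$
$P{\left(f \right)} = 12$ ($P{\left(f \right)} = 6 \left(\left(-1\right) \left(-2\right)\right) = 6 \cdot 2 = 12$)
$- 159 P{\left(-4 \right)} = \left(-159\right) 12 = -1908$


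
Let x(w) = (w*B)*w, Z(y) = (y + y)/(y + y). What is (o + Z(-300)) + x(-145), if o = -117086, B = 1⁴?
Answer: -96060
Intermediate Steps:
B = 1
Z(y) = 1 (Z(y) = (2*y)/((2*y)) = (2*y)*(1/(2*y)) = 1)
x(w) = w² (x(w) = (w*1)*w = w*w = w²)
(o + Z(-300)) + x(-145) = (-117086 + 1) + (-145)² = -117085 + 21025 = -96060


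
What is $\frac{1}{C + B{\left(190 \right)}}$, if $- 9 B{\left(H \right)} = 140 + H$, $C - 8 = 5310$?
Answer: $\frac{3}{15844} \approx 0.00018935$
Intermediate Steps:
$C = 5318$ ($C = 8 + 5310 = 5318$)
$B{\left(H \right)} = - \frac{140}{9} - \frac{H}{9}$ ($B{\left(H \right)} = - \frac{140 + H}{9} = - \frac{140}{9} - \frac{H}{9}$)
$\frac{1}{C + B{\left(190 \right)}} = \frac{1}{5318 - \frac{110}{3}} = \frac{1}{\frac{15844}{3}} = \frac{3}{15844}$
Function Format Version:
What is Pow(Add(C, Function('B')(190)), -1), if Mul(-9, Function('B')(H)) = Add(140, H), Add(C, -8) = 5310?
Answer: Rational(3, 15844) ≈ 0.00018935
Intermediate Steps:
C = 5318 (C = Add(8, 5310) = 5318)
Function('B')(H) = Add(Rational(-140, 9), Mul(Rational(-1, 9), H)) (Function('B')(H) = Mul(Rational(-1, 9), Add(140, H)) = Add(Rational(-140, 9), Mul(Rational(-1, 9), H)))
Pow(Add(C, Function('B')(190)), -1) = Pow(Add(5318, Add(Rational(-140, 9), Mul(Rational(-1, 9), 190))), -1) = Pow(Add(5318, Add(Rational(-140, 9), Rational(-190, 9))), -1) = Pow(Add(5318, Rational(-110, 3)), -1) = Pow(Rational(15844, 3), -1) = Rational(3, 15844)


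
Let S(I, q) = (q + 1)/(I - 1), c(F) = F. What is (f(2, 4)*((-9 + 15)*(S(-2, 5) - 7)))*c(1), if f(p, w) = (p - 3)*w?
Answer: 216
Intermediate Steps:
S(I, q) = (1 + q)/(-1 + I)
f(p, w) = w*(-3 + p) (f(p, w) = (-3 + p)*w = w*(-3 + p))
(f(2, 4)*((-9 + 15)*(S(-2, 5) - 7)))*c(1) = ((4*(-3 + 2))*((-9 + 15)*((1 + 5)/(-1 - 2) - 7)))*1 = ((4*(-1))*(6*(6/(-3) - 7)))*1 = -24*(-1/3*6 - 7)*1 = -24*(-2 - 7)*1 = -24*(-9)*1 = -4*(-54)*1 = 216*1 = 216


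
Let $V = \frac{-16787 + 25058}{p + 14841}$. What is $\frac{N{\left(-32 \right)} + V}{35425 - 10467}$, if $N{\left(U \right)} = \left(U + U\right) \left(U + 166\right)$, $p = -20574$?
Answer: $- \frac{5463831}{15898246} \approx -0.34368$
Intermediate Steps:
$V = - \frac{919}{637}$ ($V = \frac{-16787 + 25058}{-20574 + 14841} = \frac{8271}{-5733} = 8271 \left(- \frac{1}{5733}\right) = - \frac{919}{637} \approx -1.4427$)
$N{\left(U \right)} = 2 U \left(166 + U\right)$
$\frac{N{\left(-32 \right)} + V}{35425 - 10467} = \frac{2 \left(-32\right) \left(166 - 32\right) - \frac{919}{637}}{35425 - 10467} = \frac{2 \left(-32\right) 134 - \frac{919}{637}}{24958} = \left(-8576 - \frac{919}{637}\right) \frac{1}{24958} = \left(- \frac{5463831}{637}\right) \frac{1}{24958} = - \frac{5463831}{15898246}$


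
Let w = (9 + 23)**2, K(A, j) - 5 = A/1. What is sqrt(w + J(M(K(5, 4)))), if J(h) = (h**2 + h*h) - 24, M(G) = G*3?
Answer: 20*sqrt(7) ≈ 52.915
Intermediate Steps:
K(A, j) = 5 + A (K(A, j) = 5 + A/1 = 5 + A*1 = 5 + A)
M(G) = 3*G
J(h) = -24 + 2*h**2 (J(h) = (h**2 + h**2) - 24 = 2*h**2 - 24 = -24 + 2*h**2)
w = 1024 (w = 32**2 = 1024)
sqrt(w + J(M(K(5, 4)))) = sqrt(1024 + (-24 + 2*(3*(5 + 5))**2)) = sqrt(1024 + (-24 + 2*(3*10)**2)) = sqrt(1024 + (-24 + 2*30**2)) = sqrt(1024 + (-24 + 2*900)) = sqrt(1024 + (-24 + 1800)) = sqrt(1024 + 1776) = sqrt(2800) = 20*sqrt(7)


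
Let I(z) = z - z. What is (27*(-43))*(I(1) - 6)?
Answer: 6966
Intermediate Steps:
I(z) = 0
(27*(-43))*(I(1) - 6) = (27*(-43))*(0 - 6) = -1161*(-6) = 6966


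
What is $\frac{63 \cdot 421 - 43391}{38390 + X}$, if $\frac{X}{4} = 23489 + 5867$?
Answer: $- \frac{8434}{77907} \approx -0.10826$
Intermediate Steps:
$X = 117424$ ($X = 4 \left(23489 + 5867\right) = 4 \cdot 29356 = 117424$)
$\frac{63 \cdot 421 - 43391}{38390 + X} = \frac{63 \cdot 421 - 43391}{38390 + 117424} = \frac{26523 - 43391}{155814} = \left(-16868\right) \frac{1}{155814} = - \frac{8434}{77907}$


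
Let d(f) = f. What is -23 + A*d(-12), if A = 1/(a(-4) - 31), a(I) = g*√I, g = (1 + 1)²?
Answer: -23203/1025 + 96*I/1025 ≈ -22.637 + 0.093659*I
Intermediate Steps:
g = 4 (g = 2² = 4)
a(I) = 4*√I
A = (-31 - 8*I)/1025 (A = 1/(4*√(-4) - 31) = 1/(4*(2*I) - 31) = 1/(8*I - 31) = 1/(-31 + 8*I) = (-31 - 8*I)/1025 ≈ -0.030244 - 0.0078049*I)
-23 + A*d(-12) = -23 + (-31/1025 - 8*I/1025)*(-12) = -23 + (372/1025 + 96*I/1025) = -23203/1025 + 96*I/1025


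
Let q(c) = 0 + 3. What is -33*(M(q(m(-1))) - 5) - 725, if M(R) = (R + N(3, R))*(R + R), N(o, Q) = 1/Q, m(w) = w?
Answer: -1220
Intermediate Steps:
N(o, Q) = 1/Q
q(c) = 3
M(R) = 2*R*(R + 1/R) (M(R) = (R + 1/R)*(R + R) = (R + 1/R)*(2*R) = 2*R*(R + 1/R))
-33*(M(q(m(-1))) - 5) - 725 = -33*((2 + 2*3**2) - 5) - 725 = -33*((2 + 2*9) - 5) - 725 = -33*((2 + 18) - 5) - 725 = -33*(20 - 5) - 725 = -33*15 - 725 = -495 - 725 = -1220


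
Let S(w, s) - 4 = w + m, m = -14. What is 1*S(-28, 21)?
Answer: -38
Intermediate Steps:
S(w, s) = -10 + w (S(w, s) = 4 + (w - 14) = 4 + (-14 + w) = -10 + w)
1*S(-28, 21) = 1*(-10 - 28) = 1*(-38) = -38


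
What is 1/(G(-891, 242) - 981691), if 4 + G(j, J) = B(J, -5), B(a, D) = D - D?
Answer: -1/981695 ≈ -1.0186e-6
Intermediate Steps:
B(a, D) = 0
G(j, J) = -4 (G(j, J) = -4 + 0 = -4)
1/(G(-891, 242) - 981691) = 1/(-4 - 981691) = 1/(-981695) = -1/981695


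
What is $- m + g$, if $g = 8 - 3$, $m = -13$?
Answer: $18$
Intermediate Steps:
$g = 5$
$- m + g = \left(-1\right) \left(-13\right) + 5 = 13 + 5 = 18$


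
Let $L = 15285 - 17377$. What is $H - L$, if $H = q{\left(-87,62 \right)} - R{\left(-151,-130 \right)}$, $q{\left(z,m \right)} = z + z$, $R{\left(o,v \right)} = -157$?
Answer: $2075$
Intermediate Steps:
$q{\left(z,m \right)} = 2 z$
$L = -2092$
$H = -17$ ($H = 2 \left(-87\right) - -157 = -174 + 157 = -17$)
$H - L = -17 - -2092 = -17 + 2092 = 2075$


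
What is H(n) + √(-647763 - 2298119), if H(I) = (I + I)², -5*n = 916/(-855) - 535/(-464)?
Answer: 1049824801/983667240000 + I*√2945882 ≈ 0.0010673 + 1716.4*I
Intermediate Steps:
n = -32401/1983600 (n = -(916/(-855) - 535/(-464))/5 = -(916*(-1/855) - 535*(-1/464))/5 = -(-916/855 + 535/464)/5 = -⅕*32401/396720 = -32401/1983600 ≈ -0.016334)
H(I) = 4*I² (H(I) = (2*I)² = 4*I²)
H(n) + √(-647763 - 2298119) = 4*(-32401/1983600)² + √(-647763 - 2298119) = 4*(1049824801/3934668960000) + √(-2945882) = 1049824801/983667240000 + I*√2945882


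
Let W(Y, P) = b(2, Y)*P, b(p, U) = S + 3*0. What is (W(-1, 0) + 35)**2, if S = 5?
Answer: 1225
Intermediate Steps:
b(p, U) = 5 (b(p, U) = 5 + 3*0 = 5 + 0 = 5)
W(Y, P) = 5*P
(W(-1, 0) + 35)**2 = (5*0 + 35)**2 = (0 + 35)**2 = 35**2 = 1225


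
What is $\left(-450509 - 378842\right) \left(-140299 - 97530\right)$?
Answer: $197243718979$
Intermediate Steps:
$\left(-450509 - 378842\right) \left(-140299 - 97530\right) = \left(-829351\right) \left(-237829\right) = 197243718979$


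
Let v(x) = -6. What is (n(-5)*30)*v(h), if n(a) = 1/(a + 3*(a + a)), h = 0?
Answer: 36/7 ≈ 5.1429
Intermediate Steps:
n(a) = 1/(7*a) (n(a) = 1/(a + 3*(2*a)) = 1/(a + 6*a) = 1/(7*a))
(n(-5)*30)*v(h) = (((⅐)/(-5))*30)*(-6) = (((⅐)*(-⅕))*30)*(-6) = -1/35*30*(-6) = -6/7*(-6) = 36/7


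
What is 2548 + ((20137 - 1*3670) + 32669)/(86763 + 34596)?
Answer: 309271868/121359 ≈ 2548.4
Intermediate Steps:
2548 + ((20137 - 1*3670) + 32669)/(86763 + 34596) = 2548 + ((20137 - 3670) + 32669)/121359 = 2548 + (16467 + 32669)*(1/121359) = 2548 + 49136*(1/121359) = 2548 + 49136/121359 = 309271868/121359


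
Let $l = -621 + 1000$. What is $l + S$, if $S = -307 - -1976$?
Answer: $2048$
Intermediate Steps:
$S = 1669$ ($S = -307 + 1976 = 1669$)
$l = 379$
$l + S = 379 + 1669 = 2048$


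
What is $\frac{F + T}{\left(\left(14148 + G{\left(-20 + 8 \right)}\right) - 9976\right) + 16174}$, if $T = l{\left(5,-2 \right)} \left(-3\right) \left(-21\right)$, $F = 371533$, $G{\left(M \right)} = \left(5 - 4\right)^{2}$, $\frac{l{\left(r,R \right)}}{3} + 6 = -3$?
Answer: $\frac{369832}{20347} \approx 18.176$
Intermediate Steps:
$l{\left(r,R \right)} = -27$ ($l{\left(r,R \right)} = -18 + 3 \left(-3\right) = -18 - 9 = -27$)
$G{\left(M \right)} = 1$ ($G{\left(M \right)} = 1^{2} = 1$)
$T = -1701$ ($T = \left(-27\right) \left(-3\right) \left(-21\right) = 81 \left(-21\right) = -1701$)
$\frac{F + T}{\left(\left(14148 + G{\left(-20 + 8 \right)}\right) - 9976\right) + 16174} = \frac{371533 - 1701}{\left(\left(14148 + 1\right) - 9976\right) + 16174} = \frac{369832}{\left(14149 - 9976\right) + 16174} = \frac{369832}{4173 + 16174} = \frac{369832}{20347}$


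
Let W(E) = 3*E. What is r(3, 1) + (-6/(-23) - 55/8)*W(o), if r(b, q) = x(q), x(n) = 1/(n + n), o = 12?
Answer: -5465/23 ≈ -237.61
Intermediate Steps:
x(n) = 1/(2*n)
r(b, q) = 1/(2*q)
r(3, 1) + (-6/(-23) - 55/8)*W(o) = (½)/1 + (-6/(-23) - 55/8)*(3*12) = (½)*1 + (-6*(-1/23) - 55*⅛)*36 = ½ + (6/23 - 55/8)*36 = ½ - 1217/184*36 = ½ - 10953/46 = -5465/23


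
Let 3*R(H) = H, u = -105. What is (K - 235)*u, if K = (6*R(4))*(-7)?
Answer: 30555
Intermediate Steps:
R(H) = H/3
K = -56 (K = (6*((⅓)*4))*(-7) = (6*(4/3))*(-7) = 8*(-7) = -56)
(K - 235)*u = (-56 - 235)*(-105) = -291*(-105) = 30555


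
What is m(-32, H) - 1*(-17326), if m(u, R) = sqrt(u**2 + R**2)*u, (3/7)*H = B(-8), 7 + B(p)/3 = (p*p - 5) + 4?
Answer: 17326 - 256*sqrt(2417) ≈ 4740.3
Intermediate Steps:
B(p) = -24 + 3*p**2 (B(p) = -21 + 3*((p*p - 5) + 4) = -21 + 3*((p**2 - 5) + 4) = -21 + 3*((-5 + p**2) + 4) = -21 + 3*(-1 + p**2) = -21 + (-3 + 3*p**2) = -24 + 3*p**2)
H = 392 (H = 7*(-24 + 3*(-8)**2)/3 = 7*(-24 + 3*64)/3 = 7*(-24 + 192)/3 = (7/3)*168 = 392)
m(u, R) = u*sqrt(R**2 + u**2) (m(u, R) = sqrt(R**2 + u**2)*u = u*sqrt(R**2 + u**2))
m(-32, H) - 1*(-17326) = -32*sqrt(392**2 + (-32)**2) - 1*(-17326) = -32*sqrt(153664 + 1024) + 17326 = -256*sqrt(2417) + 17326 = 17326 - 256*sqrt(2417)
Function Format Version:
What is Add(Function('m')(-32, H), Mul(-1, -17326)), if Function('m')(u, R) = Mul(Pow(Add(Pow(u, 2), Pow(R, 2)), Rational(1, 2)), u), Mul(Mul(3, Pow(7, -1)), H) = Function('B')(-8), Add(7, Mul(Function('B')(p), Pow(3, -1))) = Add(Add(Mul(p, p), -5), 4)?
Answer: Add(17326, Mul(-256, Pow(2417, Rational(1, 2)))) ≈ 4740.3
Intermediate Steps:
Function('B')(p) = Add(-24, Mul(3, Pow(p, 2))) (Function('B')(p) = Add(-21, Mul(3, Add(Add(Mul(p, p), -5), 4))) = Add(-21, Mul(3, Add(Add(Pow(p, 2), -5), 4))) = Add(-21, Mul(3, Add(Add(-5, Pow(p, 2)), 4))) = Add(-21, Mul(3, Add(-1, Pow(p, 2)))) = Add(-21, Add(-3, Mul(3, Pow(p, 2)))) = Add(-24, Mul(3, Pow(p, 2))))
H = 392 (H = Mul(Rational(7, 3), Add(-24, Mul(3, Pow(-8, 2)))) = Mul(Rational(7, 3), Add(-24, Mul(3, 64))) = Mul(Rational(7, 3), Add(-24, 192)) = Mul(Rational(7, 3), 168) = 392)
Function('m')(u, R) = Mul(u, Pow(Add(Pow(R, 2), Pow(u, 2)), Rational(1, 2))) (Function('m')(u, R) = Mul(Pow(Add(Pow(R, 2), Pow(u, 2)), Rational(1, 2)), u) = Mul(u, Pow(Add(Pow(R, 2), Pow(u, 2)), Rational(1, 2))))
Add(Function('m')(-32, H), Mul(-1, -17326)) = Add(Mul(-32, Pow(Add(Pow(392, 2), Pow(-32, 2)), Rational(1, 2))), Mul(-1, -17326)) = Add(Mul(-32, Pow(Add(153664, 1024), Rational(1, 2))), 17326) = Add(Mul(-32, Pow(154688, Rational(1, 2))), 17326) = Add(Mul(-32, Mul(8, Pow(2417, Rational(1, 2)))), 17326) = Add(Mul(-256, Pow(2417, Rational(1, 2))), 17326) = Add(17326, Mul(-256, Pow(2417, Rational(1, 2))))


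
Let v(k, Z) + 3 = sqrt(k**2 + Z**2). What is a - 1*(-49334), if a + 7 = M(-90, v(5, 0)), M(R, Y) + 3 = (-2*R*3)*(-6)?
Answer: 46084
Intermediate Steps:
v(k, Z) = -3 + sqrt(Z**2 + k**2) (v(k, Z) = -3 + sqrt(k**2 + Z**2) = -3 + sqrt(Z**2 + k**2))
M(R, Y) = -3 + 36*R (M(R, Y) = -3 + (-2*R*3)*(-6) = -3 - 6*R*(-6) = -3 + 36*R)
a = -3250 (a = -7 + (-3 + 36*(-90)) = -7 + (-3 - 3240) = -7 - 3243 = -3250)
a - 1*(-49334) = -3250 - 1*(-49334) = -3250 + 49334 = 46084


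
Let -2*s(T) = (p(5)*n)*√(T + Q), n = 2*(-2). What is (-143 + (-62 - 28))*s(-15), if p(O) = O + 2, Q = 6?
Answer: -9786*I ≈ -9786.0*I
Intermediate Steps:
n = -4
p(O) = 2 + O
s(T) = 14*√(6 + T) (s(T) = -(2 + 5)*(-4)*√(T + 6)/2 = -7*(-4)*√(6 + T)/2 = -(-14)*√(6 + T) = 14*√(6 + T))
(-143 + (-62 - 28))*s(-15) = (-143 + (-62 - 28))*(14*√(6 - 15)) = (-143 - 90)*(14*√(-9)) = -3262*3*I = -9786*I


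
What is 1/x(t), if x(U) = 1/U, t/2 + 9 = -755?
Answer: -1528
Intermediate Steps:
t = -1528 (t = -18 + 2*(-755) = -18 - 1510 = -1528)
1/x(t) = 1/(1/(-1528)) = 1/(-1/1528) = -1528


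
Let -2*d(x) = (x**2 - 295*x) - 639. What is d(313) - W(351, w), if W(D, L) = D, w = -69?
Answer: -5697/2 ≈ -2848.5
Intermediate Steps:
d(x) = 639/2 - x**2/2 + 295*x/2 (d(x) = -((x**2 - 295*x) - 639)/2 = -(-639 + x**2 - 295*x)/2 = 639/2 - x**2/2 + 295*x/2)
d(313) - W(351, w) = (639/2 - 1/2*313**2 + (295/2)*313) - 1*351 = (639/2 - 1/2*97969 + 92335/2) - 351 = (639/2 - 97969/2 + 92335/2) - 351 = -4995/2 - 351 = -5697/2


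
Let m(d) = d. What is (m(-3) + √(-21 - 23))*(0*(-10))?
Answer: 0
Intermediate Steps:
(m(-3) + √(-21 - 23))*(0*(-10)) = (-3 + √(-21 - 23))*(0*(-10)) = (-3 + √(-44))*0 = (-3 + 2*I*√11)*0 = 0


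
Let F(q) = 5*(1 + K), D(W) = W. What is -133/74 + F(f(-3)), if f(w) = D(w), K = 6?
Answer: 2457/74 ≈ 33.203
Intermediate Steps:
f(w) = w
F(q) = 35 (F(q) = 5*(1 + 6) = 5*7 = 35)
-133/74 + F(f(-3)) = -133/74 + 35 = 2457/74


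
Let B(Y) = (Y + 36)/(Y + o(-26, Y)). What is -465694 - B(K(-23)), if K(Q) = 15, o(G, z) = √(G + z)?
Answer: (-465694*√11 + 6985461*I)/(√11 - 15*I) ≈ -4.657e+5 + 0.7168*I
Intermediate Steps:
B(Y) = (36 + Y)/(Y + √(-26 + Y)) (B(Y) = (Y + 36)/(Y + √(-26 + Y)) = (36 + Y)/(Y + √(-26 + Y)))
-465694 - B(K(-23)) = -465694 - (36 + 15)/(15 + √(-26 + 15)) = -465694 - 51/(15 + √(-11)) = -465694 - 51/(15 + I*√11)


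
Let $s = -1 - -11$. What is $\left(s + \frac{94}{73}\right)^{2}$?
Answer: $\frac{678976}{5329} \approx 127.41$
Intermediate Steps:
$s = 10$ ($s = -1 + 11 = 10$)
$\left(s + \frac{94}{73}\right)^{2} = \left(10 + \frac{94}{73}\right)^{2} = \left(\frac{824}{73}\right)^{2} = \frac{678976}{5329}$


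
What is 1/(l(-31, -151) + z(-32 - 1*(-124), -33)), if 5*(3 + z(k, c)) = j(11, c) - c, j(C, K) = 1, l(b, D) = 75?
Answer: 5/394 ≈ 0.012690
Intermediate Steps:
z(k, c) = -14/5 - c/5 (z(k, c) = -3 + (1 - c)/5 = -3 + (⅕ - c/5) = -14/5 - c/5)
1/(l(-31, -151) + z(-32 - 1*(-124), -33)) = 1/(75 + (-14/5 - ⅕*(-33))) = 1/(75 + (-14/5 + 33/5)) = 1/(75 + 19/5) = 1/(394/5) = 5/394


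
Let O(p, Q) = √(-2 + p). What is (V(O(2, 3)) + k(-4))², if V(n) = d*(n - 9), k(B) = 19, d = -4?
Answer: 3025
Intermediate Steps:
V(n) = 36 - 4*n (V(n) = -4*(n - 9) = -4*(-9 + n) = 36 - 4*n)
(V(O(2, 3)) + k(-4))² = ((36 - 4*√(-2 + 2)) + 19)² = ((36 - 4*√0) + 19)² = ((36 - 4*0) + 19)² = ((36 + 0) + 19)² = (36 + 19)² = 55² = 3025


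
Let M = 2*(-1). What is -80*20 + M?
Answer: -1602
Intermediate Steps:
M = -2
-80*20 + M = -80*20 - 2 = -1600 - 2 = -1602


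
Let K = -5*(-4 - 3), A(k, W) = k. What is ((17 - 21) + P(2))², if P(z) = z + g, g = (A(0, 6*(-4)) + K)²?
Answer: 1495729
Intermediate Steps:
K = 35 (K = -5*(-7) = 35)
g = 1225 (g = (0 + 35)² = 35² = 1225)
P(z) = 1225 + z (P(z) = z + 1225 = 1225 + z)
((17 - 21) + P(2))² = ((17 - 21) + (1225 + 2))² = (-4 + 1227)² = 1223² = 1495729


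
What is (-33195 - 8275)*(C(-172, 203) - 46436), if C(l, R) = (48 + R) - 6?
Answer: 1915540770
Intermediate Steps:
C(l, R) = 42 + R
(-33195 - 8275)*(C(-172, 203) - 46436) = (-33195 - 8275)*((42 + 203) - 46436) = -41470*(245 - 46436) = -41470*(-46191) = 1915540770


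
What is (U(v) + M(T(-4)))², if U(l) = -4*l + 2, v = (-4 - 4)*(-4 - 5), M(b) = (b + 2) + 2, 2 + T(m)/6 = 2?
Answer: 79524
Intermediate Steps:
T(m) = 0 (T(m) = -12 + 6*2 = -12 + 12 = 0)
M(b) = 4 + b (M(b) = (2 + b) + 2 = 4 + b)
v = 72 (v = -8*(-9) = 72)
U(l) = 2 - 4*l
(U(v) + M(T(-4)))² = ((2 - 4*72) + (4 + 0))² = ((2 - 288) + 4)² = (-286 + 4)² = (-282)² = 79524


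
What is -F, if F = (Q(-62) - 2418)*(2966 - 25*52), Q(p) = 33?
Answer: 3973410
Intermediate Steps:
F = -3973410 (F = (33 - 2418)*(2966 - 25*52) = -2385*(2966 - 1300) = -2385*1666 = -3973410)
-F = -1*(-3973410) = 3973410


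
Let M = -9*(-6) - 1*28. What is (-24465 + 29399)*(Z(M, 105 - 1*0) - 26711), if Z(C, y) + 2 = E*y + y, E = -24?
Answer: -143717552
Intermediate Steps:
M = 26 (M = 54 - 28 = 26)
Z(C, y) = -2 - 23*y (Z(C, y) = -2 + (-24*y + y) = -2 - 23*y)
(-24465 + 29399)*(Z(M, 105 - 1*0) - 26711) = (-24465 + 29399)*((-2 - 23*(105 - 1*0)) - 26711) = 4934*((-2 - 23*(105 + 0)) - 26711) = 4934*((-2 - 23*105) - 26711) = 4934*((-2 - 2415) - 26711) = 4934*(-2417 - 26711) = 4934*(-29128) = -143717552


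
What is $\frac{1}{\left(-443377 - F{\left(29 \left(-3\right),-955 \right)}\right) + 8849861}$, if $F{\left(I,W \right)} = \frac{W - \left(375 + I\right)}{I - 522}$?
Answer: $\frac{609}{5119547513} \approx 1.1896 \cdot 10^{-7}$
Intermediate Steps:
$F{\left(I,W \right)} = \frac{-375 + W - I}{-522 + I}$
$\frac{1}{\left(-443377 - F{\left(29 \left(-3\right),-955 \right)}\right) + 8849861} = \frac{1}{\left(-443377 - \frac{-375 - 955 - 29 \left(-3\right)}{-522 + 29 \left(-3\right)}\right) + 8849861} = \frac{1}{\left(-443377 - \frac{-375 - 955 - -87}{-522 - 87}\right) + 8849861} = \frac{1}{\left(-443377 - \frac{-375 - 955 + 87}{-609}\right) + 8849861} = \frac{1}{\left(-443377 - \left(- \frac{1}{609}\right) \left(-1243\right)\right) + 8849861} = \frac{1}{\left(-443377 - \frac{1243}{609}\right) + 8849861} = \frac{1}{- \frac{270017836}{609} + 8849861} = \frac{1}{\frac{5119547513}{609}} = \frac{609}{5119547513}$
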